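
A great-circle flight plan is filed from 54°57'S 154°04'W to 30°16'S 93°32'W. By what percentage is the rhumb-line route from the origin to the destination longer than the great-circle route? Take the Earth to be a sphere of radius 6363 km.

Great circle: σ = 0.8545 rad → d_gc = Rσ = 5437.012 km
Rhumb: Δφ = +0.4308, Δλ = +1.0565, Δψ = +0.5980, q = Δφ/Δψ = 0.7204 → d_rh = R√(Δφ²+q²Δλ²) = 5564.779 km
Excess = (5564.779 − 5437.012) / 5437.012 = 127.767 / 5437.012 = 2.3499% ≈ 2.3%

2.3%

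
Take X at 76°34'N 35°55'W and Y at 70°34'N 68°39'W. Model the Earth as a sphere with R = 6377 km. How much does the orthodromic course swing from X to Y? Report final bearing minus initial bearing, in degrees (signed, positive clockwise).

At departure: θ₁ = atan2(sin Δλ cos φ₂, cos φ₁ sin φ₂ − sin φ₁ cos φ₂ cos Δλ) = 253.54°
At arrival: θ₂ = atan2(sin Δλ cos φ₁, −cos φ₂ sin φ₁ + sin φ₂ cos φ₁ cos Δλ) = 222.04°
Δθ = θ₂ − θ₁ = -31.5°

-31.5°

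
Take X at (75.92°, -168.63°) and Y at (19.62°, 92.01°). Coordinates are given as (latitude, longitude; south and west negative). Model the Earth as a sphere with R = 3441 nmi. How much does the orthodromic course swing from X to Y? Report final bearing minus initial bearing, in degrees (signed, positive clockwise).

-89.4°

At departure: θ₁ = atan2(sin Δλ cos φ₂, cos φ₁ sin φ₂ − sin φ₁ cos φ₂ cos Δλ) = 283.92°
At arrival: θ₂ = atan2(sin Δλ cos φ₁, −cos φ₂ sin φ₁ + sin φ₂ cos φ₁ cos Δλ) = 194.52°
Δθ = θ₂ − θ₁ = -89.4°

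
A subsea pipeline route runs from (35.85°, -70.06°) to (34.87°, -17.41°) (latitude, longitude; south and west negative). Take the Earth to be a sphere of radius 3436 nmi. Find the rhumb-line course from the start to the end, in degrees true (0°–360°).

91.3°

Meridional parts: M(φ₁)=+0.6710, M(φ₂)=+0.6501 → ΔM = -0.0210;  Δλ = +0.9189 rad
tan C = Δλ / ΔM = -43.8130 → C = 91.31°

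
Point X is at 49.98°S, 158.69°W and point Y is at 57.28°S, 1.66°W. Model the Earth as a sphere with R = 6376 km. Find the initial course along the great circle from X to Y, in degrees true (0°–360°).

θ = atan2( sin Δλ·cos φ₂ ,  cos φ₁ sin φ₂ − sin φ₁ cos φ₂ cos Δλ )
  = atan2(+0.2109, -0.9221) = 167.12°

167.1°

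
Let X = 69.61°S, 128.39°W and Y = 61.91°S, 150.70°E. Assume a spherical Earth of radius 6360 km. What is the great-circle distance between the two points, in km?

Haversine: a = sin²(Δφ/2)+cos φ₁ cos φ₂ sin²(Δλ/2) = 0.07357;  σ = 2·atan2(√a,√(1−a))
σ = 31.477° → d = Rσ = 6360·0.54938 = 3494 km

3494 km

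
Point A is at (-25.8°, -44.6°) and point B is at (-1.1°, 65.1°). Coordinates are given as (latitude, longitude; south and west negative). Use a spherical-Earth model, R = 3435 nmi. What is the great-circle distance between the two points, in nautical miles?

cos σ = sin φ₁ sin φ₂ + cos φ₁ cos φ₂ cos Δλ
      = sin(-25.80°)sin(-1.10°) + cos(-25.80°)cos(-1.10°)cos(109.70°) = -0.2951
σ = 107.162° → d = Rσ = 3435·1.87034 = 6425 nmi

6425 nmi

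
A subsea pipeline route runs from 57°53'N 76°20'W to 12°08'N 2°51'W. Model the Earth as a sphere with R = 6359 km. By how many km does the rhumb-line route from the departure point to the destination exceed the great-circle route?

221 km

Great circle: cos σ = sin φ₁ sin φ₂ + cos φ₁ cos φ₂ cos Δλ,  σ = 1.2390 rad → d_gc = 7878.5 km
Rhumb line: Δψ = -1.0320, q = Δφ/Δψ = 0.7738, d_rh = R√(Δφ²+q²Δλ²) = 8099.6 km
Excess = 8099.6 − 7878.5 = 221.1 ≈ 221 km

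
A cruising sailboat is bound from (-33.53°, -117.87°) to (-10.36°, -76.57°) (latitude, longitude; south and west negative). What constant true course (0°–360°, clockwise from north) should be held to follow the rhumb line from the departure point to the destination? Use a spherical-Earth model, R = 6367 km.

Meridional parts: M(φ₁)=-0.6218, M(φ₂)=-0.1818 → ΔM = +0.4400;  Δλ = +0.7208 rad
tan C = Δλ / ΔM = +1.6383 → C = 58.60°

58.6°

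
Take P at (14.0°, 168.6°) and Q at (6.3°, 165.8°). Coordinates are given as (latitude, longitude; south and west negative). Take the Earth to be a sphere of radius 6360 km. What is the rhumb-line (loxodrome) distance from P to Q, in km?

908 km

Δψ = ln[tan(π/4+φ₂/2)/tan(π/4+φ₁/2)] = -0.1366;  Δφ = -0.1344 rad,  Δλ = -0.0489 rad
q = Δφ/Δψ = 0.9836
d = R·√(Δφ² + q²Δλ²) = 6360·0.14273 = 908 km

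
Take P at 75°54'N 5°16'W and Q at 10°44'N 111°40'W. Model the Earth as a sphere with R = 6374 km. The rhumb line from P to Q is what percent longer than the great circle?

Great circle: σ = 1.4575 rad → d_gc = Rσ = 9290.1 km
Rhumb: Δφ = -1.1374, Δλ = -1.8570, Δψ = -1.9017, q = Δφ/Δψ = 0.5981 → d_rh = R√(Δφ²+q²Δλ²) = 10132.8 km
Excess = (10132.8 − 9290.1) / 9290.1 = 842.7 / 9290.1 = 9.07% ≈ 9.1%

9.1%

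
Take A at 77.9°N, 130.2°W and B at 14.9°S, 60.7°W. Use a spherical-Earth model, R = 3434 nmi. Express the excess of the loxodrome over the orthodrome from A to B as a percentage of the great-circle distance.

Great circle: σ = 1.7523 rad → d_gc = Rσ = 6017.3 nmi
Rhumb: Δφ = -1.6197, Δλ = +1.2130, Δψ = -2.5075, q = Δφ/Δψ = 0.6459 → d_rh = R√(Δφ²+q²Δλ²) = 6178.5 nmi
Excess = (6178.5 − 6017.3) / 6017.3 = 161.2 / 6017.3 = 2.68% ≈ 2.7%

2.7%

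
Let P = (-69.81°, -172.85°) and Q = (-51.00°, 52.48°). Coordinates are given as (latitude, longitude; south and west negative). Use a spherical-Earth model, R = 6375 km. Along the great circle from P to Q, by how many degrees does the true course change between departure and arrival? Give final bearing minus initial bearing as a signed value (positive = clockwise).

+129.3°

At departure: θ₁ = atan2(sin Δλ cos φ₂, cos φ₁ sin φ₂ − sin φ₁ cos φ₂ cos Δλ) = 213.22°
At arrival: θ₂ = atan2(sin Δλ cos φ₁, −cos φ₂ sin φ₁ + sin φ₂ cos φ₁ cos Δλ) = 342.52°
Δθ = θ₂ − θ₁ = +129.3°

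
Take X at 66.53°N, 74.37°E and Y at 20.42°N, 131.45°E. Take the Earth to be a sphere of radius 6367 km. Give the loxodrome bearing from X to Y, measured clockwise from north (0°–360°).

140.5°

Meridional parts: M(φ₁)=+1.5715, M(φ₂)=+0.3642 → ΔM = -1.2073;  Δλ = +0.9962 rad
tan C = Δλ / ΔM = -0.8251 → C = 140.47°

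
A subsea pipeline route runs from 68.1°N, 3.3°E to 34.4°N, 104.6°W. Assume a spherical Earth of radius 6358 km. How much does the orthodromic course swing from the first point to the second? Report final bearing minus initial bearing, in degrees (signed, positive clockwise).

At departure: θ₁ = atan2(sin Δλ cos φ₂, cos φ₁ sin φ₂ − sin φ₁ cos φ₂ cos Δλ) = 299.60°
At arrival: θ₂ = atan2(sin Δλ cos φ₁, −cos φ₂ sin φ₁ + sin φ₂ cos φ₁ cos Δλ) = 203.14°
Δθ = θ₂ − θ₁ = -96.5°

-96.5°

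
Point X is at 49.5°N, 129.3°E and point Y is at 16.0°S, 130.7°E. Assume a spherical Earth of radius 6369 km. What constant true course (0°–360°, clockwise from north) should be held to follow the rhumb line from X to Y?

Δψ = ln[tan(π/4+φ₂/2)/tan(π/4+φ₁/2)] = -1.2801
Δλ = +0.0244 rad (taken the short way round)
course = atan2(Δλ, Δψ) = 178.91°

178.9°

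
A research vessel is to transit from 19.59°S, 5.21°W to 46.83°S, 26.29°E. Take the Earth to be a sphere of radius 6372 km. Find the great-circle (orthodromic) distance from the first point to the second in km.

4162 km

Haversine: a = sin²(Δφ/2)+cos φ₁ cos φ₂ sin²(Δλ/2) = 0.10294;  σ = 2·atan2(√a,√(1−a))
σ = 37.428° → d = Rσ = 6372·0.65325 = 4162 km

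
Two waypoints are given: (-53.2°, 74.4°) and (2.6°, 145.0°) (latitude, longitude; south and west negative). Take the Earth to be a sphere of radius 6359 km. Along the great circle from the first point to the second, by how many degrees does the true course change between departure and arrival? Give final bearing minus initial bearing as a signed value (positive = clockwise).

At departure: θ₁ = atan2(sin Δλ cos φ₂, cos φ₁ sin φ₂ − sin φ₁ cos φ₂ cos Δλ) = 72.73°
At arrival: θ₂ = atan2(sin Δλ cos φ₁, −cos φ₂ sin φ₁ + sin φ₂ cos φ₁ cos Δλ) = 34.93°
Δθ = θ₂ − θ₁ = -37.8°

-37.8°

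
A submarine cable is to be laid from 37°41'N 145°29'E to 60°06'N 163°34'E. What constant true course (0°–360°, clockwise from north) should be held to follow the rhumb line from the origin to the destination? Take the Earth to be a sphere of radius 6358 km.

27.4°

Meridional parts: M(φ₁)=+0.7110, M(φ₂)=+1.3205 → ΔM = +0.6095;  Δλ = +0.3156 rad
tan C = Δλ / ΔM = +0.5179 → C = 27.38°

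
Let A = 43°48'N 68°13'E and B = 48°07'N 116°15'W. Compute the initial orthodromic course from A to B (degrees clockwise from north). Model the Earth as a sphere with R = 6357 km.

3.0°

θ = atan2( sin Δλ·cos φ₂ ,  cos φ₁ sin φ₂ − sin φ₁ cos φ₂ cos Δλ )
  = atan2(+0.0520, +0.9980) = 2.98°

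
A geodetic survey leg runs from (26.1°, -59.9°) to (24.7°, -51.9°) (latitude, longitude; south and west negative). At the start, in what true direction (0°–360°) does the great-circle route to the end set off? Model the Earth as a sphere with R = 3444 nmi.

N = sin Δλ·cos φ₂ = +0.1264;  D = cos φ₁ sin φ₂ − sin φ₁ cos φ₂ cos Δλ = -0.0205
initial course = atan2(N, D) = 99.23°

99.2°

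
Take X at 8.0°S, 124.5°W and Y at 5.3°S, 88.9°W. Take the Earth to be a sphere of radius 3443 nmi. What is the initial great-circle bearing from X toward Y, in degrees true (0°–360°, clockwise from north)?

87.9°

θ = atan2( sin Δλ·cos φ₂ ,  cos φ₁ sin φ₂ − sin φ₁ cos φ₂ cos Δλ )
  = atan2(+0.5796, +0.0212) = 87.90°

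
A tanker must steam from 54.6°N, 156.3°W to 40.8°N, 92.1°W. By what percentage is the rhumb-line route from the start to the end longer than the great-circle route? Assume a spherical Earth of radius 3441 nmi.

Great circle: σ = 0.7620 rad → d_gc = Rσ = 2621.9 nmi
Rhumb: Δφ = -0.2409, Δλ = +1.1205, Δψ = -0.3609, q = Δφ/Δψ = 0.6674 → d_rh = R√(Δφ²+q²Δλ²) = 2703.5 nmi
Excess = (2703.5 − 2621.9) / 2621.9 = 81.6 / 2621.9 = 3.11% ≈ 3.1%

3.1%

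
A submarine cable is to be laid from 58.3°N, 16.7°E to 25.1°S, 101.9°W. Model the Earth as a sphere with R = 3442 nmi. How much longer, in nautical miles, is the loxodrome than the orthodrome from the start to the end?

Great circle: cos σ = sin φ₁ sin φ₂ + cos φ₁ cos φ₂ cos Δλ,  σ = 2.2002 rad → d_gc = 7573.2 nmi
Rhumb line: Δψ = -1.7119, q = Δφ/Δψ = 0.8503, d_rh = R√(Δφ²+q²Δλ²) = 7861.5 nmi
Excess = 7861.5 − 7573.2 = 288.3 ≈ 288 nmi

288 nmi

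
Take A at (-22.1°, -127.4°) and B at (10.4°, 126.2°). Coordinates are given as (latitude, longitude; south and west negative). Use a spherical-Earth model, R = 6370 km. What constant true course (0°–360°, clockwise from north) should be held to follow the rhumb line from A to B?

287.3°

Meridional parts: M(φ₁)=-0.3957, M(φ₂)=+0.1825 → ΔM = +0.5782;  Δλ = -1.8570 rad
tan C = Δλ / ΔM = -3.2119 → C = 287.29°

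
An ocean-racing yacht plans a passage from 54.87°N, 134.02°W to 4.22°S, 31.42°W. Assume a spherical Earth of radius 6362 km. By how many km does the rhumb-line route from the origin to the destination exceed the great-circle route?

Great circle: cos σ = sin φ₁ sin φ₂ + cos φ₁ cos φ₂ cos Δλ,  σ = 1.7572 rad → d_gc = 11179.6 km
Rhumb line: Δψ = -1.2240, q = Δφ/Δψ = 0.8426, d_rh = R√(Δφ²+q²Δλ²) = 11627.2 km
Excess = 11627.2 − 11179.6 = 447.6 ≈ 448 km

448 km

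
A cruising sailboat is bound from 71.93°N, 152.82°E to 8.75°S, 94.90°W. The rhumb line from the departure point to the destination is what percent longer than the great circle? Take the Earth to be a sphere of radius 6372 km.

7.7%

Great circle: σ = 1.8347 rad → d_gc = Rσ = 11690.7 km
Rhumb: Δφ = -1.4081, Δλ = +1.9597, Δψ = -1.9921, q = Δφ/Δψ = 0.7069 → d_rh = R√(Δφ²+q²Δλ²) = 12586.3 km
Excess = (12586.3 − 11690.7) / 11690.7 = 895.6 / 11690.7 = 7.66% ≈ 7.7%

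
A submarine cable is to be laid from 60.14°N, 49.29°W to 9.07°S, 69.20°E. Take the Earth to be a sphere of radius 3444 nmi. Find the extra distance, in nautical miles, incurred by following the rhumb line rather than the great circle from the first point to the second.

426 nmi

Great circle: cos σ = sin φ₁ sin φ₂ + cos φ₁ cos φ₂ cos Δλ,  σ = 1.9511 rad → d_gc = 6719.7 nmi
Rhumb line: Δψ = -1.4808, q = Δφ/Δψ = 0.8157, d_rh = R√(Δφ²+q²Δλ²) = 7145.7 nmi
Excess = 7145.7 − 6719.7 = 426.0 ≈ 426 nmi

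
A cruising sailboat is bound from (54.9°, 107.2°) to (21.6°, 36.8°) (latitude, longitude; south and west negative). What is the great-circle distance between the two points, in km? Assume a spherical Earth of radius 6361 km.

6803 km

Haversine: a = sin²(Δφ/2)+cos φ₁ cos φ₂ sin²(Δλ/2) = 0.25974;  σ = 2·atan2(√a,√(1−a))
σ = 61.280° → d = Rσ = 6361·1.06955 = 6803 km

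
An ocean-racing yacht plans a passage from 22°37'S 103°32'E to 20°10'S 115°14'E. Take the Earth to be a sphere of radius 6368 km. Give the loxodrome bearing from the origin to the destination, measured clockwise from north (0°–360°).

77.3°

Δψ = ln[tan(π/4+φ₂/2)/tan(π/4+φ₁/2)] = +0.0459
Δλ = +0.2042 rad (taken the short way round)
course = atan2(Δλ, Δψ) = 77.32°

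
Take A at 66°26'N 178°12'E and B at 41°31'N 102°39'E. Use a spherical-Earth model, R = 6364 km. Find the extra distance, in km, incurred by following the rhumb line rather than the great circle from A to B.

273 km

Great circle: cos σ = sin φ₁ sin φ₂ + cos φ₁ cos φ₂ cos Δλ,  σ = 0.8200 rad → d_gc = 5218.2 km
Rhumb line: Δψ = -0.7694, q = Δφ/Δψ = 0.5652, d_rh = R√(Δφ²+q²Δλ²) = 5491.2 km
Excess = 5491.2 − 5218.2 = 273.0 ≈ 273 km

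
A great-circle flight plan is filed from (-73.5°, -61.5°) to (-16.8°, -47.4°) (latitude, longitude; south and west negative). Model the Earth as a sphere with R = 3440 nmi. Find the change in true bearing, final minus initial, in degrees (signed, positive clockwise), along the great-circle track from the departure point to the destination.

At departure: θ₁ = atan2(sin Δλ cos φ₂, cos φ₁ sin φ₂ − sin φ₁ cos φ₂ cos Δλ) = 16.10°
At arrival: θ₂ = atan2(sin Δλ cos φ₁, −cos φ₂ sin φ₁ + sin φ₂ cos φ₁ cos Δλ) = 4.72°
Δθ = θ₂ − θ₁ = -11.4°

-11.4°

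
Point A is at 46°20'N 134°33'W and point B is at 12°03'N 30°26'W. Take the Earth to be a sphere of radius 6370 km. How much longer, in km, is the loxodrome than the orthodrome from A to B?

474 km

Great circle: cos σ = sin φ₁ sin φ₂ + cos φ₁ cos φ₂ cos Δλ,  σ = 1.5845 rad → d_gc = 10093.10 km
Rhumb line: Δψ = -0.7028, q = Δφ/Δψ = 0.8514, d_rh = R√(Δφ²+q²Δλ²) = 10566.65 km
Excess = 10566.65 − 10093.10 = 473.55 ≈ 474 km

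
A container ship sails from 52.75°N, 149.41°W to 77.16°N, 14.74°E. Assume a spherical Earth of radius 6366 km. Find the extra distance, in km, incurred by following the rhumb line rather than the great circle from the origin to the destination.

Great circle: cos σ = sin φ₁ sin φ₂ + cos φ₁ cos φ₂ cos Δλ,  σ = 0.8675 rad → d_gc = 5522.8 km
Rhumb line: Δψ = +1.0970, q = Δφ/Δψ = 0.3884, d_rh = R√(Δφ²+q²Δλ²) = 7584.5 km
Excess = 7584.5 − 5522.8 = 2061.7 ≈ 2062 km

2062 km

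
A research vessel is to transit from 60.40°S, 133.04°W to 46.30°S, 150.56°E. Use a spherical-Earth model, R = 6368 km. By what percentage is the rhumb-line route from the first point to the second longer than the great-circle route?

5.3%

Great circle: σ = 0.7829 rad → d_gc = Rσ = 4985.6 km
Rhumb: Δφ = +0.2461, Δλ = -1.3334, Δψ = +0.4172, q = Δφ/Δψ = 0.5899 → d_rh = R√(Δφ²+q²Δλ²) = 5248.5 km
Excess = (5248.5 − 4985.6) / 4985.6 = 262.9 / 4985.6 = 5.27% ≈ 5.3%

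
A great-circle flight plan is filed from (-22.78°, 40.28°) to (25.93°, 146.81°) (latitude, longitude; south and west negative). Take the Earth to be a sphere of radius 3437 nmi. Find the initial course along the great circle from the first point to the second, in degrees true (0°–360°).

N = sin Δλ·cos φ₂ = +0.8622;  D = cos φ₁ sin φ₂ − sin φ₁ cos φ₂ cos Δλ = +0.3041
initial course = atan2(N, D) = 70.57°

70.6°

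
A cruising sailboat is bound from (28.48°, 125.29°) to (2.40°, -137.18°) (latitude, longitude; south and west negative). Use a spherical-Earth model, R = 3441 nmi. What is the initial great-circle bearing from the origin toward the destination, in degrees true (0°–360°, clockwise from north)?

84.3°

N = sin Δλ·cos φ₂ = +0.9905;  D = cos φ₁ sin φ₂ − sin φ₁ cos φ₂ cos Δλ = +0.0992
initial course = atan2(N, D) = 84.28°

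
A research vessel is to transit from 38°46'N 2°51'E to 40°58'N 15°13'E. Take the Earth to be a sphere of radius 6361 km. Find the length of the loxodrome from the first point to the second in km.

Δψ = ln[tan(π/4+φ₂/2)/tan(π/4+φ₁/2)] = +0.0500;  Δφ = +0.0384 rad,  Δλ = +0.2158 rad
q = Δφ/Δψ = 0.7674
d = R·√(Δφ² + q²Δλ²) = 6361·0.17003 = 1082 km

1082 km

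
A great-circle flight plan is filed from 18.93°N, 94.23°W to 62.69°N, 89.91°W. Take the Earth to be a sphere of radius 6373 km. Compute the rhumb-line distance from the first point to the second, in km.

Rhumb course C = atan2(Δλ, Δψ) with Δψ = ln[tan(π/4+φ₂/2)/tan(π/4+φ₁/2)] = +1.0784, Δλ = +0.0754 → C = 4.00°
d = R·|Δφ| / |cos C| = 6373·0.76376 / 0.99756 = 4879 km

4879 km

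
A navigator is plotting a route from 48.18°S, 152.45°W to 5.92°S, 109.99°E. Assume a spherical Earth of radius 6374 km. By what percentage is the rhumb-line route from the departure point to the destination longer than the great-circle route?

3.6%

Great circle: σ = 1.5812 rad → d_gc = Rσ = 10078.5 km
Rhumb: Δφ = +0.7376, Δλ = -1.7027, Δψ = +0.8587, q = Δφ/Δψ = 0.8590 → d_rh = R√(Δφ²+q²Δλ²) = 10441.1 km
Excess = (10441.1 − 10078.5) / 10078.5 = 362.6 / 10078.5 = 3.60% ≈ 3.6%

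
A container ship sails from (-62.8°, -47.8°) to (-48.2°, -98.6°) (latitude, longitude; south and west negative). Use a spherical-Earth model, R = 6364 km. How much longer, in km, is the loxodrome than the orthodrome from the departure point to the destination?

Great circle: cos σ = sin φ₁ sin φ₂ + cos φ₁ cos φ₂ cos Δλ,  σ = 0.5441 rad → d_gc = 3462.6 km
Rhumb line: Δψ = +0.4564, q = Δφ/Δψ = 0.5583, d_rh = R√(Δφ²+q²Δλ²) = 3543.0 km
Excess = 3543.0 − 3462.6 = 80.4 ≈ 80 km

80 km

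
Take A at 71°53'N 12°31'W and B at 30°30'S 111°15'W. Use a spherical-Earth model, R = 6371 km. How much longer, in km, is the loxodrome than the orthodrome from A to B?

Great circle: cos σ = sin φ₁ sin φ₂ + cos φ₁ cos φ₂ cos Δλ,  σ = 2.1212 rad → d_gc = 13514.4 km
Rhumb line: Δψ = -2.3956, q = Δφ/Δψ = 0.7459, d_rh = R√(Δφ²+q²Δλ²) = 14024.0 km
Excess = 14024.0 − 13514.4 = 509.6 ≈ 510 km

510 km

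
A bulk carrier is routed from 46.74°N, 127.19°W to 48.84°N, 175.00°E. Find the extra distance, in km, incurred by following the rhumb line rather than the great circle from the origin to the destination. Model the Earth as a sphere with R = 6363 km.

Great circle: cos σ = sin φ₁ sin φ₂ + cos φ₁ cos φ₂ cos Δλ,  σ = 0.6623 rad → d_gc = 4214.35 km
Rhumb line: Δψ = +0.0546, q = Δφ/Δψ = 0.6717, d_rh = R√(Δφ²+q²Δλ²) = 4318.82 km
Excess = 4318.82 − 4214.35 = 104.47 ≈ 104 km

104 km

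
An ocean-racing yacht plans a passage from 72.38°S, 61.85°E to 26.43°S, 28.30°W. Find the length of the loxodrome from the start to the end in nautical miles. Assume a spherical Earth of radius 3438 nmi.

4172 nmi

Δψ = ln[tan(π/4+φ₂/2)/tan(π/4+φ₁/2)] = +1.3858;  Δφ = +0.8020 rad,  Δλ = -1.5734 rad
q = Δφ/Δψ = 0.5787
d = R·√(Δφ² + q²Δλ²) = 3438·1.21336 = 4172 nmi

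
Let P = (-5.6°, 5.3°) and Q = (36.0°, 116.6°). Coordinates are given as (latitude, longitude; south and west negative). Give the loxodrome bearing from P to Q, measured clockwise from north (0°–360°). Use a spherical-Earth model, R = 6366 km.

68.3°

Meridional parts: M(φ₁)=-0.0979, M(φ₂)=+0.6743 → ΔM = +0.7722;  Δλ = +1.9426 rad
tan C = Δλ / ΔM = +2.5157 → C = 68.32°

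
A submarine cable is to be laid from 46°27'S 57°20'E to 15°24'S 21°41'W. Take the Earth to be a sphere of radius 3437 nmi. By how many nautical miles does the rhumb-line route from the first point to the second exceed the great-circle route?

Great circle: cos σ = sin φ₁ sin φ₂ + cos φ₁ cos φ₂ cos Δλ,  σ = 1.2461 rad → d_gc = 4282.8 nmi
Rhumb line: Δψ = +0.6456, q = Δφ/Δψ = 0.8395, d_rh = R√(Δφ²+q²Δλ²) = 4393.5 nmi
Excess = 4393.5 − 4282.8 = 110.7 ≈ 111 nmi

111 nmi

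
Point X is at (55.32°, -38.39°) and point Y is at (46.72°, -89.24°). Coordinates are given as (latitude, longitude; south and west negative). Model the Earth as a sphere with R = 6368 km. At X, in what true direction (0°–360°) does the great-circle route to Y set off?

276.3°

θ = atan2( sin Δλ·cos φ₂ ,  cos φ₁ sin φ₂ − sin φ₁ cos φ₂ cos Δλ )
  = atan2(-0.5317, +0.0583) = 276.26°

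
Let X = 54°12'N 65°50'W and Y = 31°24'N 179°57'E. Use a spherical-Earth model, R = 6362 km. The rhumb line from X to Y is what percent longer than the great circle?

10.3%

Great circle: σ = 1.3513 rad → d_gc = Rσ = 8596.8 km
Rhumb: Δφ = -0.3979, Δλ = -1.9935, Δψ = -0.5524, q = Δφ/Δψ = 0.7204 → d_rh = R√(Δφ²+q²Δλ²) = 9480.3 km
Excess = (9480.3 − 8596.8) / 8596.8 = 883.5 / 8596.8 = 10.28% ≈ 10.3%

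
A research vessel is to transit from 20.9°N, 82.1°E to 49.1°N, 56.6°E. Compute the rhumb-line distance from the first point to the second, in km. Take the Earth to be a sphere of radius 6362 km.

Rhumb course C = atan2(Δλ, Δψ) with Δψ = ln[tan(π/4+φ₂/2)/tan(π/4+φ₁/2)] = +0.6133, Δλ = -0.4451 → C = 324.03°
d = R·|Δφ| / |cos C| = 6362·0.49218 / 0.80936 = 3869 km

3869 km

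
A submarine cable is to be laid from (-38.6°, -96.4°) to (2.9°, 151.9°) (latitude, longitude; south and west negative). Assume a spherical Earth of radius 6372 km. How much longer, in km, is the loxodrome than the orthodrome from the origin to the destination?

Great circle: cos σ = sin φ₁ sin φ₂ + cos φ₁ cos φ₂ cos Δλ,  σ = 1.8967 rad → d_gc = 12085.7 km
Rhumb line: Δψ = +0.7820, q = Δφ/Δψ = 0.9263, d_rh = R√(Δφ²+q²Δλ²) = 12397.6 km
Excess = 12397.6 − 12085.7 = 311.9 ≈ 312 km

312 km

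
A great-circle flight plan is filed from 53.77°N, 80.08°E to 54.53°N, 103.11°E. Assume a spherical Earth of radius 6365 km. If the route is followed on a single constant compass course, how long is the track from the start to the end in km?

Rhumb course C = atan2(Δλ, Δψ) with Δψ = ln[tan(π/4+φ₂/2)/tan(π/4+φ₁/2)] = +0.0226, Δλ = +0.4019 → C = 86.77°
d = R·|Δφ| / |cos C| = 6365·0.01326 / 0.05626 = 1501 km

1501 km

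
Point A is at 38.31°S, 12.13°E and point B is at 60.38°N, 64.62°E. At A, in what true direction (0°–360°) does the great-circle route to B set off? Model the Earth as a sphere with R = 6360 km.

24.3°

N = sin Δλ·cos φ₂ = +0.3921;  D = cos φ₁ sin φ₂ − sin φ₁ cos φ₂ cos Δλ = +0.8687
initial course = atan2(N, D) = 24.29°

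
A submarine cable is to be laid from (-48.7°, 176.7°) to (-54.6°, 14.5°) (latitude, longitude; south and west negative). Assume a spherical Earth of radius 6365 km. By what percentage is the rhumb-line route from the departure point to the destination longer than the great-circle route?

33.1%

Great circle: σ = 1.3198 rad → d_gc = Rσ = 8400.6 km
Rhumb: Δφ = -0.1030, Δλ = -2.8309, Δψ = -0.1663, q = Δφ/Δψ = 0.6193 → d_rh = R√(Δφ²+q²Δλ²) = 11178.5 km
Excess = (11178.5 − 8400.6) / 8400.6 = 2777.9 / 8400.6 = 33.07% ≈ 33.1%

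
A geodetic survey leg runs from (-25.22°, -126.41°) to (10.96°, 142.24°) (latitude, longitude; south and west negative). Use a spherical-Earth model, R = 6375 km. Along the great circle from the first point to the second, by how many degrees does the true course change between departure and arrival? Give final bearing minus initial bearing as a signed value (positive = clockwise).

+15.2°

At departure: θ₁ = atan2(sin Δλ cos φ₂, cos φ₁ sin φ₂ − sin φ₁ cos φ₂ cos Δλ) = 279.38°
At arrival: θ₂ = atan2(sin Δλ cos φ₁, −cos φ₂ sin φ₁ + sin φ₂ cos φ₁ cos Δλ) = 294.61°
Δθ = θ₂ − θ₁ = +15.2°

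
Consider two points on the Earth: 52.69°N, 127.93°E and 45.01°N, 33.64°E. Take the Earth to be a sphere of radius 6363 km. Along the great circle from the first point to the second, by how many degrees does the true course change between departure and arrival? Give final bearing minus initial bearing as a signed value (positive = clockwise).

-78.3°

Initial bearing θ₁ = atan2(sin Δλ cos φ₂, cos φ₁ sin φ₂ − sin φ₁ cos φ₂ cos Δλ) = 303.73°
Final bearing θ₂ = (initial bearing from the destination back to the start) + 180° = 225.48°
Δθ = θ₂ − θ₁ = -78.3°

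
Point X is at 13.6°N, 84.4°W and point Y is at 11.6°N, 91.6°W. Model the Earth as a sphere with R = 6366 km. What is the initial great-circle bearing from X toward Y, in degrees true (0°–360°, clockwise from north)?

254.9°

θ = atan2( sin Δλ·cos φ₂ ,  cos φ₁ sin φ₂ − sin φ₁ cos φ₂ cos Δλ )
  = atan2(-0.1228, -0.0331) = 254.92°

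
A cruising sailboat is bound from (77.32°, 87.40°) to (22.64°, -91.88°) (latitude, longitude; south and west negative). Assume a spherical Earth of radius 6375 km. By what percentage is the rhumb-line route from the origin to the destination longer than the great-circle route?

Great circle: σ = 1.3969 rad → d_gc = Rσ = 8905.5 km
Rhumb: Δφ = -0.9543, Δλ = -3.1290, Δψ = -1.7914, q = Δφ/Δψ = 0.5327 → d_rh = R√(Δφ²+q²Δλ²) = 12245.1 km
Excess = (12245.1 − 8905.5) / 8905.5 = 3339.6 / 8905.5 = 37.50% ≈ 37.5%

37.5%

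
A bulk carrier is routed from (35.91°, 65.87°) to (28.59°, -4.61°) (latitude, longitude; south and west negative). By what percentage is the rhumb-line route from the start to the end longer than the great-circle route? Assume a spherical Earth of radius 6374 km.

2.0%

Great circle: σ = 1.0259 rad → d_gc = Rσ = 6539.3 km
Rhumb: Δφ = -0.1278, Δλ = -1.2301, Δψ = -0.1512, q = Δφ/Δψ = 0.8447 → d_rh = R√(Δφ²+q²Δλ²) = 6672.9 km
Excess = (6672.9 − 6539.3) / 6539.3 = 133.6 / 6539.3 = 2.04% ≈ 2.0%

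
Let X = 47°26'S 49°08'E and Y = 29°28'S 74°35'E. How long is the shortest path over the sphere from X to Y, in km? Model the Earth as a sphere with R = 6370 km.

2958 km

cos σ = sin φ₁ sin φ₂ + cos φ₁ cos φ₂ cos Δλ
      = sin(-47.43°)sin(-29.47°) + cos(-47.43°)cos(-29.47°)cos(25.45°) = 0.8941
σ = 26.609° → d = Rσ = 6370·0.46441 = 2958 km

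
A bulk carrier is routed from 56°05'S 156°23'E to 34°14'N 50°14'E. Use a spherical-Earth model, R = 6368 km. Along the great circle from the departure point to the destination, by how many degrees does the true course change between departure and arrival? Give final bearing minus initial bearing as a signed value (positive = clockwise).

+39.4°

Initial bearing θ₁ = atan2(sin Δλ cos φ₂, cos φ₁ sin φ₂ − sin φ₁ cos φ₂ cos Δλ) = 278.81°
Final bearing θ₂ = (initial bearing from the destination back to the start) + 180° = 318.17°
Δθ = θ₂ − θ₁ = +39.4°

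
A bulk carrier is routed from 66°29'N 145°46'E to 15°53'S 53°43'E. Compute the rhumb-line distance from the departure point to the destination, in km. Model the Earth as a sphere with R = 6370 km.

12127 km

Rhumb course C = atan2(Δλ, Δψ) with Δψ = ln[tan(π/4+φ₂/2)/tan(π/4+φ₁/2)] = -1.8503, Δλ = -1.6066 → C = 220.97°
d = R·|Δφ| / |cos C| = 6370·1.43757 / 0.75509 = 12127 km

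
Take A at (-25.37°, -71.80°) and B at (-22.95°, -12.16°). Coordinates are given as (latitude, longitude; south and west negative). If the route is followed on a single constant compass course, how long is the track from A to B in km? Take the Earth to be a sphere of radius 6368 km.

Δψ = ln[tan(π/4+φ₂/2)/tan(π/4+φ₁/2)] = +0.0463;  Δφ = +0.0422 rad,  Δλ = +1.0409 rad
q = Δφ/Δψ = 0.9123
d = R·√(Δφ² + q²Δλ²) = 6368·0.95058 = 6053 km

6053 km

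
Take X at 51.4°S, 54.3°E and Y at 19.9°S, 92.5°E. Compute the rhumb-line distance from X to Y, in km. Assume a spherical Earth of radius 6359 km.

Δψ = ln[tan(π/4+φ₂/2)/tan(π/4+φ₁/2)] = +0.6947;  Δφ = +0.5498 rad,  Δλ = +0.6667 rad
q = Δφ/Δψ = 0.7913
d = R·√(Δφ² + q²Δλ²) = 6359·0.76198 = 4845 km

4845 km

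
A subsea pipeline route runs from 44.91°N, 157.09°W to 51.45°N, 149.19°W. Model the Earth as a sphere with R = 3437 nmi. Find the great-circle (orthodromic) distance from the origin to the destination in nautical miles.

cos σ = sin φ₁ sin φ₂ + cos φ₁ cos φ₂ cos Δλ
      = sin(44.91°)sin(51.45°) + cos(44.91°)cos(51.45°)cos(7.90°) = 0.9893
σ = 8.388° → d = Rσ = 3437·0.14639 = 503 nmi

503 nmi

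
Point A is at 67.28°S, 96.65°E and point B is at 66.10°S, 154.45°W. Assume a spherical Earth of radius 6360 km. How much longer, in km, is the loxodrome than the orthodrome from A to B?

614 km

Great circle: cos σ = sin φ₁ sin φ₂ + cos φ₁ cos φ₂ cos Δλ,  σ = 0.6557 rad → d_gc = 4170.2 km
Rhumb line: Δψ = +0.0521, q = Δφ/Δψ = 0.3956, d_rh = R√(Δφ²+q²Δλ²) = 4784.2 km
Excess = 4784.2 − 4170.2 = 614.0 ≈ 614 km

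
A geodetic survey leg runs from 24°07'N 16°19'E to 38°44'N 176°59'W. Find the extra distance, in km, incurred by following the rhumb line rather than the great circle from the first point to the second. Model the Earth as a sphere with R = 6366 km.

2933 km

Great circle: cos σ = sin φ₁ sin φ₂ + cos φ₁ cos φ₂ cos Δλ,  σ = 2.0233 rad → d_gc = 12880.4 km
Rhumb line: Δψ = +0.3004, q = Δφ/Δψ = 0.8493, d_rh = R√(Δφ²+q²Δλ²) = 15813.4 km
Excess = 15813.4 − 12880.4 = 2933.0 ≈ 2933 km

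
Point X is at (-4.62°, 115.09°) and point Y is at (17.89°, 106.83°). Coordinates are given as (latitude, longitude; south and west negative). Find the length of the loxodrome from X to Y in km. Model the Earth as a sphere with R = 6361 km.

Rhumb course C = atan2(Δλ, Δψ) with Δψ = ln[tan(π/4+φ₂/2)/tan(π/4+φ₁/2)] = +0.3982, Δλ = -0.1442 → C = 340.10°
d = R·|Δφ| / |cos C| = 6361·0.39287 / 0.94026 = 2658 km

2658 km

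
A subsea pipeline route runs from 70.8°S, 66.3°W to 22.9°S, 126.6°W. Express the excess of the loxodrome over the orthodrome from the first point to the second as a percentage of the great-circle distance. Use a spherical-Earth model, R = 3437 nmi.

2.8%

Great circle: σ = 1.0268 rad → d_gc = Rσ = 3529.0 nmi
Rhumb: Δφ = +0.8360, Δλ = -1.0524, Δψ = +1.3663, q = Δφ/Δψ = 0.6119 → d_rh = R√(Δφ²+q²Δλ²) = 3627.0 nmi
Excess = (3627.0 − 3529.0) / 3529.0 = 98.0 / 3529.0 = 2.78% ≈ 2.8%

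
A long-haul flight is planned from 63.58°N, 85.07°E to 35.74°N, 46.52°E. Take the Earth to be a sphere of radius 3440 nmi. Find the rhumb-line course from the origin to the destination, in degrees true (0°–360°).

220.8°

Δψ = ln[tan(π/4+φ₂/2)/tan(π/4+φ₁/2)] = -0.7806
Δλ = -0.6728 rad (taken the short way round)
course = atan2(Δλ, Δψ) = 220.76°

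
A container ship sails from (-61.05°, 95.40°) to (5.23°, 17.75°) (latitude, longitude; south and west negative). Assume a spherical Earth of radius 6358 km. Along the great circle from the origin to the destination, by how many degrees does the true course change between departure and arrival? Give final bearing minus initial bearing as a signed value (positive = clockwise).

At departure: θ₁ = atan2(sin Δλ cos φ₂, cos φ₁ sin φ₂ − sin φ₁ cos φ₂ cos Δλ) = 283.33°
At arrival: θ₂ = atan2(sin Δλ cos φ₁, −cos φ₂ sin φ₁ + sin φ₂ cos φ₁ cos Δλ) = 331.77°
Δθ = θ₂ − θ₁ = +48.4°

+48.4°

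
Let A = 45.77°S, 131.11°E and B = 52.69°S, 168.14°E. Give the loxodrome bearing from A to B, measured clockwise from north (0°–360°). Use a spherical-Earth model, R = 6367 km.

106.0°

Δψ = ln[tan(π/4+φ₂/2)/tan(π/4+φ₁/2)] = -0.1854
Δλ = +0.6463 rad (taken the short way round)
course = atan2(Δλ, Δψ) = 106.00°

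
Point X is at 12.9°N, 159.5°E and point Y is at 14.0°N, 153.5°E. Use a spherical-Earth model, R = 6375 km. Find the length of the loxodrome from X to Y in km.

Δψ = ln[tan(π/4+φ₂/2)/tan(π/4+φ₁/2)] = +0.0197;  Δφ = +0.0192 rad,  Δλ = -0.1047 rad
q = Δφ/Δψ = 0.9726
d = R·√(Δφ² + q²Δλ²) = 6375·0.10364 = 661 km

661 km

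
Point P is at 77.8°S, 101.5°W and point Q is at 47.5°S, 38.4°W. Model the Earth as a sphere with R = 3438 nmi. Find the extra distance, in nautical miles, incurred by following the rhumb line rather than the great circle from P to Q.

94 nmi

Great circle: cos σ = sin φ₁ sin φ₂ + cos φ₁ cos φ₂ cos Δλ,  σ = 0.6677 rad → d_gc = 2295.7 nmi
Rhumb line: Δψ = +1.2917, q = Δφ/Δψ = 0.4094, d_rh = R√(Δφ²+q²Δλ²) = 2389.3 nmi
Excess = 2389.3 − 2295.7 = 93.6 ≈ 94 nmi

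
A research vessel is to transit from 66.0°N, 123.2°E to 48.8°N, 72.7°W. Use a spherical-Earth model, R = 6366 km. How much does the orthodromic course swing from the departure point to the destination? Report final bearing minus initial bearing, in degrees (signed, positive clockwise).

Initial bearing θ₁ = atan2(sin Δλ cos φ₂, cos φ₁ sin φ₂ − sin φ₁ cos φ₂ cos Δλ) = 11.53°
Final bearing θ₂ = (initial bearing from the destination back to the start) + 180° = 172.91°
Δθ = θ₂ − θ₁ = +161.4°

+161.4°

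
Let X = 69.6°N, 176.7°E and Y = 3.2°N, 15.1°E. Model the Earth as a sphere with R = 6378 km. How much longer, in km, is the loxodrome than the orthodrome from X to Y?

2762 km

Great circle: cos σ = sin φ₁ sin φ₂ + cos φ₁ cos φ₂ cos Δλ,  σ = 1.8524 rad → d_gc = 11814.7 km
Rhumb line: Δψ = -1.6593, q = Δφ/Δψ = 0.6984, d_rh = R√(Δφ²+q²Δλ²) = 14576.7 km
Excess = 14576.7 − 11814.7 = 2762.0 ≈ 2762 km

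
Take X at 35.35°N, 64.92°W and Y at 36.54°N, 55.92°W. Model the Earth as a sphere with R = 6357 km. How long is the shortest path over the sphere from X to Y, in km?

cos σ = sin φ₁ sin φ₂ + cos φ₁ cos φ₂ cos Δλ
      = sin(35.35°)sin(36.54°) + cos(35.35°)cos(36.54°)cos(9.00°) = 0.9917
σ = 7.380° → d = Rσ = 6357·0.12880 = 819 km

819 km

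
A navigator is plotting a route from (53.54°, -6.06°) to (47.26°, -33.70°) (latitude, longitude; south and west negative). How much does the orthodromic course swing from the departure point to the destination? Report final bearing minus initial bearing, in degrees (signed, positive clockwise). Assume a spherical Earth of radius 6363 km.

Initial bearing θ₁ = atan2(sin Δλ cos φ₂, cos φ₁ sin φ₂ − sin φ₁ cos φ₂ cos Δλ) = 261.49°
Final bearing θ₂ = (initial bearing from the destination back to the start) + 180° = 240.00°
Δθ = θ₂ − θ₁ = -21.5°

-21.5°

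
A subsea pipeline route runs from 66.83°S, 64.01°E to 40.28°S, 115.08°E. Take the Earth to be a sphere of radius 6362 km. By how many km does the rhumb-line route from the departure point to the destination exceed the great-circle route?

96 km

Great circle: cos σ = sin φ₁ sin φ₂ + cos φ₁ cos φ₂ cos Δλ,  σ = 0.6713 rad → d_gc = 4271.02 km
Rhumb line: Δψ = +0.8155, q = Δφ/Δψ = 0.5683, d_rh = R√(Δφ²+q²Δλ²) = 4367.48 km
Excess = 4367.48 − 4271.02 = 96.46 ≈ 96 km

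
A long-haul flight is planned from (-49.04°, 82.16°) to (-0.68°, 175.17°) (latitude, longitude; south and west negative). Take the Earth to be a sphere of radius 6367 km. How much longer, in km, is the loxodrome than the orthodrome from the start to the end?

290 km

Great circle: cos σ = sin φ₁ sin φ₂ + cos φ₁ cos φ₂ cos Δλ,  σ = 1.5963 rad → d_gc = 10163.4 km
Rhumb line: Δψ = +0.9730, q = Δφ/Δψ = 0.8675, d_rh = R√(Δφ²+q²Δλ²) = 10453.1 km
Excess = 10453.1 − 10163.4 = 289.7 ≈ 290 km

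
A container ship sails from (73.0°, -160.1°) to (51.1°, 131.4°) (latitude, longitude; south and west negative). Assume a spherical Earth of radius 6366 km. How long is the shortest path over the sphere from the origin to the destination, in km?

Haversine: a = sin²(Δφ/2)+cos φ₁ cos φ₂ sin²(Δλ/2) = 0.09424;  σ = 2·atan2(√a,√(1−a))
σ = 35.755° → d = Rσ = 6366·0.62404 = 3973 km

3973 km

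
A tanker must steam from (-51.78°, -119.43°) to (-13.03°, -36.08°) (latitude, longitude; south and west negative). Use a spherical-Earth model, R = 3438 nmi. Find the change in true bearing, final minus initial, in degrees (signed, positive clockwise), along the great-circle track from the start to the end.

-53.7°

Initial bearing θ₁ = atan2(sin Δλ cos φ₂, cos φ₁ sin φ₂ − sin φ₁ cos φ₂ cos Δλ) = 93.01°
Final bearing θ₂ = (initial bearing from the destination back to the start) + 180° = 39.36°
Δθ = θ₂ − θ₁ = -53.7°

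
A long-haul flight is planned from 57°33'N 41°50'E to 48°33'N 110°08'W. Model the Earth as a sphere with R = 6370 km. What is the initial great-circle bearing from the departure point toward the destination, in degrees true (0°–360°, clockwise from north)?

θ = atan2( sin Δλ·cos φ₂ ,  cos φ₁ sin φ₂ − sin φ₁ cos φ₂ cos Δλ )
  = atan2(-0.3111, +0.8952) = 340.84°

340.8°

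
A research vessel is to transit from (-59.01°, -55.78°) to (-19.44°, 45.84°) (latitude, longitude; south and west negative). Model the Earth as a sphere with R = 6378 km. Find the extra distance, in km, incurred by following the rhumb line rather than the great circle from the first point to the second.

615 km

Great circle: cos σ = sin φ₁ sin φ₂ + cos φ₁ cos φ₂ cos Δλ,  σ = 1.3822 rad → d_gc = 8815.4 km
Rhumb line: Δψ = +0.9369, q = Δφ/Δψ = 0.7371, d_rh = R√(Δφ²+q²Δλ²) = 9430.4 km
Excess = 9430.4 − 8815.4 = 615.0 ≈ 615 km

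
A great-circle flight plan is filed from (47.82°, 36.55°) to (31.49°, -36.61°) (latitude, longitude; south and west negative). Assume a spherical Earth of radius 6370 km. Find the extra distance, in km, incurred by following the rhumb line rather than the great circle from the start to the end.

Great circle: cos σ = sin φ₁ sin φ₂ + cos φ₁ cos φ₂ cos Δλ,  σ = 0.9849 rad → d_gc = 6273.7 km
Rhumb line: Δψ = -0.3732, q = Δφ/Δψ = 0.7637, d_rh = R√(Δφ²+q²Δλ²) = 6471.4 km
Excess = 6471.4 − 6273.7 = 197.7 ≈ 198 km

198 km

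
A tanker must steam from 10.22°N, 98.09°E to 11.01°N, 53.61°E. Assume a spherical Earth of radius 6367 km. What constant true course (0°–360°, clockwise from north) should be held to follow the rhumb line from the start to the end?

Meridional parts: M(φ₁)=+0.1793, M(φ₂)=+0.1934 → ΔM = +0.0140;  Δλ = -0.7763 rad
tan C = Δλ / ΔM = -55.3398 → C = 271.04°

271.0°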